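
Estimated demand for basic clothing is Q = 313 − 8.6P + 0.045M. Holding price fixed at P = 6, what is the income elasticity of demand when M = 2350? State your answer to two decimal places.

At P = 6, M = 2350: Q = 367.150.
Holding P constant, ∂Q/∂M = 0.045.
η_M = (∂Q/∂M)·(M/Q) = 0.045 × (2350/367.150) = 0.29.

0.29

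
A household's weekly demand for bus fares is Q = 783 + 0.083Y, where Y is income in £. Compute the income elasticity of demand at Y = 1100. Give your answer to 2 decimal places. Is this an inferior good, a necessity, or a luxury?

0.10 (necessity)

At Y = 1100: Q = 874.300.
dQ/dY = 0.083.
η = (dQ/dY)·(Y/Q) = 0.083 × (1100/874.300) = 0.10.
Since 0 < η < 1, the good is a necessity.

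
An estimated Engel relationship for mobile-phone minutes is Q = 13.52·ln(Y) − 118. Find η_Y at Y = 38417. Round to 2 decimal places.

At Y = 38417: Q = 24.721.
dQ/dY = 13.52/Y = 0.000351928 at this income.
η = (dQ/dY)·(Y/Q) = 0.000351928 × (38417/24.721) = 0.55.

0.55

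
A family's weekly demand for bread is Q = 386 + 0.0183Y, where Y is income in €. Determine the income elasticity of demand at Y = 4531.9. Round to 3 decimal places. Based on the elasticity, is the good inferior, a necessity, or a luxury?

At Y = 4531.9: Q = 468.934.
dQ/dY = 0.0183.
η = (dQ/dY)·(Y/Q) = 0.0183 × (4531.9/468.934) = 0.177.
Since 0 < η < 1, the good is a necessity.

0.177 (necessity)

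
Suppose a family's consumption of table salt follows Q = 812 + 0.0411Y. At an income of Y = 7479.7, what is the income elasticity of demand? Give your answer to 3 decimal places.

At Y = 7479.7: Q = 1119.416.
dQ/dY = 0.0411.
η = (dQ/dY)·(Y/Q) = 0.0411 × (7479.7/1119.416) = 0.275.

0.275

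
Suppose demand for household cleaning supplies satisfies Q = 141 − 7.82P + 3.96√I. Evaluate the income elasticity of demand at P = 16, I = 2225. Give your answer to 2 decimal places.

0.46

At P = 16, I = 2225: Q = 202.673.
Holding P constant, ∂Q/∂I = 3.96/(2√I) = 0.0419759.
η_I = (∂Q/∂I)·(I/Q) = 0.0419759 × (2225/202.673) = 0.46.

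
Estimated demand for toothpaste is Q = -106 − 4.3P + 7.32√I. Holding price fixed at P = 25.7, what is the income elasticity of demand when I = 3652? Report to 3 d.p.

0.979

At P = 25.7, I = 3652: Q = 225.851.
Holding P constant, ∂Q/∂I = 7.32/(2√I) = 0.0605642.
η_I = (∂Q/∂I)·(I/Q) = 0.0605642 × (3652/225.851) = 0.979.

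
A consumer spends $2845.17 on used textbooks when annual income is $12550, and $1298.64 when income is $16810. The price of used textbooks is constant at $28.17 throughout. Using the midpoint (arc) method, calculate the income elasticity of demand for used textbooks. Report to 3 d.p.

-2.572

With a constant price, Q₁ = 2845.17/28.17 = 101.000 and Q₂ = 1298.64/28.17 = 46.100 (equivalently, work directly with expenditure since P cancels).
Midpoint %ΔQ = (1298.64 − 2845.17)/2071.91 = -0.74643; midpoint %ΔI = (16810 − 12550)/14680 = 0.29019.
η = -0.74643 / 0.29019 = -2.572.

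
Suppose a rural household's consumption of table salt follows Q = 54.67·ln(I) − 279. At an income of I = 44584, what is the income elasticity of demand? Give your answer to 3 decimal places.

At I = 44584: Q = 306.249.
dQ/dI = 54.67/I = 0.00122622 at this income.
η = (dQ/dI)·(I/Q) = 0.00122622 × (44584/306.249) = 0.179.

0.179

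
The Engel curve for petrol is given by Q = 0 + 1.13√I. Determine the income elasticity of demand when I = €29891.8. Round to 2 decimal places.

0.50

At I = 29891.8: Q = 195.368.
dQ/dI = 1.13/(2√I) = 0.00326793 at this income.
η = (dQ/dI)·(I/Q) = 0.00326793 × (29891.8/195.368) = 0.50.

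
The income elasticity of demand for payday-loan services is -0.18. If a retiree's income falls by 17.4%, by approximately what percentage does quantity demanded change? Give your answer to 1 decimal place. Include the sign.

3.1%

%ΔQ ≈ η × %ΔI = -0.18 × (-17.4%) = 3.1%.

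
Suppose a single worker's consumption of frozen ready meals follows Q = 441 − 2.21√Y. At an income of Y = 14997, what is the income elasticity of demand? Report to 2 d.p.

-0.79

At Y = 14997: Q = 170.358.
dQ/dY = -2.21/(2√Y) = -0.00902319 at this income.
η = (dQ/dY)·(Y/Q) = -0.00902319 × (14997/170.358) = -0.79.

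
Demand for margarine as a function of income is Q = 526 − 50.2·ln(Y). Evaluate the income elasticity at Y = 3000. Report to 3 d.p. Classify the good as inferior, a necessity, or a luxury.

At Y = 3000: Q = 124.080.
dQ/dY = -50.2/Y = -0.0167333 at this income.
η = (dQ/dY)·(Y/Q) = -0.0167333 × (3000/124.080) = -0.405.
Since η < 0, the good is an inferior good.

-0.405 (inferior good)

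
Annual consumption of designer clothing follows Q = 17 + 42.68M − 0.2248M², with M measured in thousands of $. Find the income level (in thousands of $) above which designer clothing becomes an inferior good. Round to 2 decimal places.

94.93

dQ/dM = 42.68 − 0.4496M.
The good is inferior where dQ/dM < 0. Setting dQ/dM = 0 gives M = 42.68 / 0.4496 = 94.93.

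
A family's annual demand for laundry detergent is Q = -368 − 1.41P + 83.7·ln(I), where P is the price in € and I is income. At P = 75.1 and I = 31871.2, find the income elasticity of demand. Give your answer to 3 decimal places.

At P = 75.1, I = 31871.2: Q = 394.033.
Holding P constant, ∂Q/∂I = 83.7/I = 0.0026262.
η_I = (∂Q/∂I)·(I/Q) = 0.0026262 × (31871.2/394.033) = 0.212.

0.212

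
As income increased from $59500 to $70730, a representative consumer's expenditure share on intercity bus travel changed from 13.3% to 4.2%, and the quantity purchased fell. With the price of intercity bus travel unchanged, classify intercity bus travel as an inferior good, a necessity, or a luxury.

inferior good

Quantity demanded falls as income rises, so η < 0.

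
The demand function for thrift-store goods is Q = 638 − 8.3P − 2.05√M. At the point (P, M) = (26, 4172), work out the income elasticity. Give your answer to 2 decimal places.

At P = 26, M = 4172: Q = 289.788.
Holding P constant, ∂Q/∂M = -2.05/(2√M) = -0.0158691.
η_M = (∂Q/∂M)·(M/Q) = -0.0158691 × (4172/289.788) = -0.23.

-0.23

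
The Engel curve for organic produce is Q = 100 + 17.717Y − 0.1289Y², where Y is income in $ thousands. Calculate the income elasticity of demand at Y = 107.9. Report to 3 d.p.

-2.133

At Y = 107.9: Q = 510.9577.
dQ/dY = 17.717 − 0.2578Y = -10.09962.
η = (dQ/dY)·(Y/Q) = -10.09962 × (107.9/510.9577) = -2.133.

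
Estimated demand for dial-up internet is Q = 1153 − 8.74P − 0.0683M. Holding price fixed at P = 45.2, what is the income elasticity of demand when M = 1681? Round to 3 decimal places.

At P = 45.2, M = 1681: Q = 643.140.
Holding P constant, ∂Q/∂M = −0.0683.
η_M = (∂Q/∂M)·(M/Q) = -0.0683 × (1681/643.140) = -0.179.

-0.179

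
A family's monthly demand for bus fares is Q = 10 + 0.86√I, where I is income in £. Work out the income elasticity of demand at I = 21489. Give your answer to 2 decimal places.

0.46

At I = 21489: Q = 136.068.
dQ/dI = 0.86/(2√I) = 0.00293333 at this income.
η = (dQ/dI)·(I/Q) = 0.00293333 × (21489/136.068) = 0.46.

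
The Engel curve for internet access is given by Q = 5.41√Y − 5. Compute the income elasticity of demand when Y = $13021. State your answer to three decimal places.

0.504

At Y = 13021: Q = 612.333.
dQ/dY = 5.41/(2√Y) = 0.0237053 at this income.
η = (dQ/dY)·(Y/Q) = 0.0237053 × (13021/612.333) = 0.504.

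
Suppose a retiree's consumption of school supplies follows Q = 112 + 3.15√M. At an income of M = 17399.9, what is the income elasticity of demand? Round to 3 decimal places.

0.394

At M = 17399.9: Q = 527.512.
dQ/dM = 3.15/(2√M) = 0.0119401 at this income.
η = (dQ/dM)·(M/Q) = 0.0119401 × (17399.9/527.512) = 0.394.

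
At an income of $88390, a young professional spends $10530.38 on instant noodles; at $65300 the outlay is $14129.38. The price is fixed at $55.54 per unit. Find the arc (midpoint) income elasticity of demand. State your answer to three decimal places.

With a constant price, Q₁ = 10530.38/55.54 = 189.600 and Q₂ = 14129.38/55.54 = 254.400 (equivalently, work directly with expenditure since P cancels).
Midpoint %ΔQ = (14129.38 − 10530.38)/12329.88 = 0.29189; midpoint %ΔI = (65300 − 88390)/76845 = -0.30047.
η = 0.29189 / -0.30047 = -0.971.

-0.971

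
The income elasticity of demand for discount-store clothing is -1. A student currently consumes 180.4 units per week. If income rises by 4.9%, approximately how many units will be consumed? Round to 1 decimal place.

171.6

%ΔQ ≈ η × %ΔI = -1 × 4.9% = -4.9%.
New Q ≈ 180.4 × (1 − 0.049) = 171.6.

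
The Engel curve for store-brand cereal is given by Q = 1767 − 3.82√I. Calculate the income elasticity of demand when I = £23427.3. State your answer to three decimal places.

-0.247

At I = 23427.3: Q = 1182.312.
dQ/dI = -3.82/(2√I) = -0.0124788 at this income.
η = (dQ/dI)·(I/Q) = -0.0124788 × (23427.3/1182.312) = -0.247.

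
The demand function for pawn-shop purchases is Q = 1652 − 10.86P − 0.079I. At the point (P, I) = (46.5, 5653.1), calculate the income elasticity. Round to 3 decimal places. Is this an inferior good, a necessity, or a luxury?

-0.638 (inferior good)

At P = 46.5, I = 5653.1: Q = 700.415.
Holding P constant, ∂Q/∂I = −0.079.
η_I = (∂Q/∂I)·(I/Q) = -0.079 × (5653.1/700.415) = -0.638.
Since η < 0, this is an inferior good.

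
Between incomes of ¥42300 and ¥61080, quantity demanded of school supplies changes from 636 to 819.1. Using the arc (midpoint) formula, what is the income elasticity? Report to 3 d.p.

ΔQ = 819.1 − 636 = 183.1; midpoint Q̄ = (636 + 819.1)/2 = 727.55.
ΔI = 61080 − 42300 = 18780; midpoint Ī = (42300 + 61080)/2 = 51690.
η = (ΔQ/Q̄) ÷ (ΔI/Ī) = (183.1/727.55) ÷ (18780/51690) = 0.693.

0.693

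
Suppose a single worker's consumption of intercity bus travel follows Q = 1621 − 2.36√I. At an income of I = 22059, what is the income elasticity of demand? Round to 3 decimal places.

-0.138

At I = 22059: Q = 1270.486.
dQ/dI = -2.36/(2√I) = -0.00794491 at this income.
η = (dQ/dI)·(I/Q) = -0.00794491 × (22059/1270.486) = -0.138.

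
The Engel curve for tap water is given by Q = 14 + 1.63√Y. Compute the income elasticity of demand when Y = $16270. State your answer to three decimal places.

At Y = 16270: Q = 221.913.
dQ/dY = 1.63/(2√Y) = 0.00638946 at this income.
η = (dQ/dY)·(Y/Q) = 0.00638946 × (16270/221.913) = 0.468.

0.468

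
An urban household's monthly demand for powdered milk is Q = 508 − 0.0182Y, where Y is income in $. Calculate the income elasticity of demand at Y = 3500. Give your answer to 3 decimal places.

-0.143

At Y = 3500: Q = 444.300.
dQ/dY = −0.0182.
η = (dQ/dY)·(Y/Q) = -0.0182 × (3500/444.300) = -0.143.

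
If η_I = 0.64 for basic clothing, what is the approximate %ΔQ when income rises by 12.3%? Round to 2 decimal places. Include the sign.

7.87%

%ΔQ ≈ η × %ΔI = 0.64 × 12.3% = 7.87%.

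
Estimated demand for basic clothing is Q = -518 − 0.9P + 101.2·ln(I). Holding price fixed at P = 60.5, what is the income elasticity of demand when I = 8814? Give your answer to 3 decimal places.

0.292

At P = 60.5, I = 8814: Q = 346.861.
Holding P constant, ∂Q/∂I = 101.2/I = 0.0114817.
η_I = (∂Q/∂I)·(I/Q) = 0.0114817 × (8814/346.861) = 0.292.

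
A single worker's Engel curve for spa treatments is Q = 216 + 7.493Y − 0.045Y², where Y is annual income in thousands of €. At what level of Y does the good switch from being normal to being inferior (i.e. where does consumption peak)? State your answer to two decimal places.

83.26

dQ/dY = 7.493 − 0.09Y.
The good is inferior where dQ/dY < 0. Setting dQ/dY = 0 gives Y = 7.493 / 0.09 = 83.26.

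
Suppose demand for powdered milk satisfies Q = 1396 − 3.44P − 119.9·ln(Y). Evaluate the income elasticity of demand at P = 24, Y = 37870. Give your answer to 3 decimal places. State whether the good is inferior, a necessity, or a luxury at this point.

-2.424 (inferior good)

At P = 24, Y = 37870: Q = 49.464.
Holding P constant, ∂Q/∂Y = -119.9/Y = -0.00316609.
η_Y = (∂Q/∂Y)·(Y/Q) = -0.00316609 × (37870/49.464) = -2.424.
Since η < 0, this is an inferior good.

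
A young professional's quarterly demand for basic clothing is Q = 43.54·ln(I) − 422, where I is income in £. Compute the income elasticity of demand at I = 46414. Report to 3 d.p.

0.950

At I = 46414: Q = 45.853.
dQ/dI = 43.54/I = 0.000938079 at this income.
η = (dQ/dI)·(I/Q) = 0.000938079 × (46414/45.853) = 0.950.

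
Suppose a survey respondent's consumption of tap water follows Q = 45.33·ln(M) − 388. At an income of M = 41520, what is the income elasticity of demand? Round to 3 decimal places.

At M = 41520: Q = 94.036.
dQ/dM = 45.33/M = 0.00109176 at this income.
η = (dQ/dM)·(M/Q) = 0.00109176 × (41520/94.036) = 0.482.

0.482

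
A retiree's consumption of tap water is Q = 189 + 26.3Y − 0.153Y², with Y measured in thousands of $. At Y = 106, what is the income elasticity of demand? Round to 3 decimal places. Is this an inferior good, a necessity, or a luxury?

-0.517 (inferior good)

At Y = 106: Q = 1257.6920.
dQ/dY = 26.3 − 0.306Y = -6.13600.
η = (dQ/dY)·(Y/Q) = -6.13600 × (106/1257.6920) = -0.517.
η < 0 ⇒ inferior good.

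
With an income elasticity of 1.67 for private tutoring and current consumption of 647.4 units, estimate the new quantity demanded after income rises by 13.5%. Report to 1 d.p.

%ΔQ ≈ η × %ΔI = 1.67 × 13.5% = 22.545%.
New Q ≈ 647.4 × (1 + 0.22545) = 793.4.

793.4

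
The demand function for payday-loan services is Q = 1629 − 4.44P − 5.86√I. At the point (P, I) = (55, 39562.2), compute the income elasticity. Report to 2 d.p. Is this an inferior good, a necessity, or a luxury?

At P = 55, I = 39562.2: Q = 219.231.
Holding P constant, ∂Q/∂I = -5.86/(2√I) = -0.0147308.
η_I = (∂Q/∂I)·(I/Q) = -0.0147308 × (39562.2/219.231) = -2.66.
Since η < 0, this is an inferior good.

-2.66 (inferior good)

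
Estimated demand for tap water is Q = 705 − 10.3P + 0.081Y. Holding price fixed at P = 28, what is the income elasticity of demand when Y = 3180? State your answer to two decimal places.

At P = 28, Y = 3180: Q = 674.180.
Holding P constant, ∂Q/∂Y = 0.081.
η_Y = (∂Q/∂Y)·(Y/Q) = 0.081 × (3180/674.180) = 0.38.

0.38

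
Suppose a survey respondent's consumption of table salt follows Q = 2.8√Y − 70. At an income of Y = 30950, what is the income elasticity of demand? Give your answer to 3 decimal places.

At Y = 30950: Q = 422.593.
dQ/dY = 2.8/(2√Y) = 0.00795789 at this income.
η = (dQ/dY)·(Y/Q) = 0.00795789 × (30950/422.593) = 0.583.

0.583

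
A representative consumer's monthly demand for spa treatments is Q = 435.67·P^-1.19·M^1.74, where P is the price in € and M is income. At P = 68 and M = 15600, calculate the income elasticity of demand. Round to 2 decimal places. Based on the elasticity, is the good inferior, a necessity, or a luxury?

For a multiplicative demand Q = A·P^α·M^β, the income elasticity is β everywhere.
Here β = 1.74, so η = 1.74.
Since η > 1, this is a luxury.

1.74 (luxury)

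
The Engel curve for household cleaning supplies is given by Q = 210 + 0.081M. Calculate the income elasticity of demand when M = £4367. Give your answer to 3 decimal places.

At M = 4367: Q = 563.727.
dQ/dM = 0.081.
η = (dQ/dM)·(M/Q) = 0.081 × (4367/563.727) = 0.627.

0.627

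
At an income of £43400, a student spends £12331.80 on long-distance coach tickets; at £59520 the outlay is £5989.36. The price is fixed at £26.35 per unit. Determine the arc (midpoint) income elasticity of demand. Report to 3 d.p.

-2.210

With a constant price, Q₁ = 12331.80/26.35 = 468.000 and Q₂ = 5989.36/26.35 = 227.300 (equivalently, work directly with expenditure since P cancels).
Midpoint %ΔQ = (5989.36 − 12331.80)/9160.58 = -0.69236; midpoint %ΔI = (59520 − 43400)/51460 = 0.31325.
η = -0.69236 / 0.31325 = -2.210.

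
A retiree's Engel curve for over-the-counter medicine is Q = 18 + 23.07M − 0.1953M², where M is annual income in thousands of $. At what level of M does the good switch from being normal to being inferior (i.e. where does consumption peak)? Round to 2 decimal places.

dQ/dM = 23.07 − 0.3906M.
The good is inferior where dQ/dM < 0. Setting dQ/dM = 0 gives M = 23.07 / 0.3906 = 59.06.

59.06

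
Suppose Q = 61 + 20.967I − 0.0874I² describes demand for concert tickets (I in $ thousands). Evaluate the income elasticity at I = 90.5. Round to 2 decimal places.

At I = 90.5: Q = 1242.6856.
dQ/dI = 20.967 − 0.1748I = 5.14760.
η = (dQ/dI)·(I/Q) = 5.14760 × (90.5/1242.6856) = 0.37.

0.37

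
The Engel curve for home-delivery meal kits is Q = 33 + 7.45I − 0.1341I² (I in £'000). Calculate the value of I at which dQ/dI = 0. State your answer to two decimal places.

27.78

dQ/dI = 7.45 − 0.2682I.
The good is inferior where dQ/dI < 0. Setting dQ/dI = 0 gives I = 7.45 / 0.2682 = 27.78.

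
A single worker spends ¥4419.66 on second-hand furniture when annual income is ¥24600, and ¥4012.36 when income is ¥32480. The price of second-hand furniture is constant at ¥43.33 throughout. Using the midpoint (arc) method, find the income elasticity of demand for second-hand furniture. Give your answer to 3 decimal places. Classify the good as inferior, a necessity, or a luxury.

With a constant price, Q₁ = 4419.66/43.33 = 102.000 and Q₂ = 4012.36/43.33 = 92.600 (equivalently, work directly with expenditure since P cancels).
Midpoint %ΔQ = (4012.36 − 4419.66)/4216.01 = -0.09661; midpoint %ΔI = (32480 − 24600)/28540 = 0.27610.
η = -0.09661 / 0.27610 = -0.350.
η < 0 ⇒ inferior good.

-0.350 (inferior good)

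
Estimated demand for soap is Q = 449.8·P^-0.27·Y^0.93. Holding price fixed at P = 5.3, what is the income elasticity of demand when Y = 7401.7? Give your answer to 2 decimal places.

For a multiplicative demand Q = A·P^α·Y^β, the income elasticity is β everywhere.
Here β = 0.93, so η = 0.93.

0.93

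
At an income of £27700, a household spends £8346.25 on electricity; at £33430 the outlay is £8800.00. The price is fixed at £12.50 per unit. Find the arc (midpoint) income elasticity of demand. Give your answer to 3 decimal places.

0.282

With a constant price, Q₁ = 8346.25/12.50 = 667.700 and Q₂ = 8800.00/12.50 = 704.000 (equivalently, work directly with expenditure since P cancels).
Midpoint %ΔQ = (8800.00 − 8346.25)/8573.13 = 0.05293; midpoint %ΔI = (33430 − 27700)/30565 = 0.18747.
η = 0.05293 / 0.18747 = 0.282.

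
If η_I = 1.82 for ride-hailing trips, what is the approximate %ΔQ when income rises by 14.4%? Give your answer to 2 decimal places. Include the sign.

%ΔQ ≈ η × %ΔI = 1.82 × 14.4% = 26.21%.

26.21%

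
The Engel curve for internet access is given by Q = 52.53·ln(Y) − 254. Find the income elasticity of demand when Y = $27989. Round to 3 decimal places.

At Y = 27989: Q = 283.884.
dQ/dY = 52.53/Y = 0.00187681 at this income.
η = (dQ/dY)·(Y/Q) = 0.00187681 × (27989/283.884) = 0.185.

0.185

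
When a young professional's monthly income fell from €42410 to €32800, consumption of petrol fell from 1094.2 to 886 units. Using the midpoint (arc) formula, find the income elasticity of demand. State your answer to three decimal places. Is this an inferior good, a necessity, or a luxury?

ΔQ = 886 − 1094.2 = -208.2; midpoint Q̄ = (1094.2 + 886)/2 = 990.1.
ΔI = 32800 − 42410 = -9610; midpoint Ī = (42410 + 32800)/2 = 37605.
η = (ΔQ/Q̄) ÷ (ΔI/Ī) = (-208.2/990.1) ÷ (-9610/37605) = 0.823.
0 < η < 1 ⇒ necessity.

0.823 (necessity)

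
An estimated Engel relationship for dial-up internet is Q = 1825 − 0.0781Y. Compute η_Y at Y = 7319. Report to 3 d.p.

-0.456

At Y = 7319: Q = 1253.386.
dQ/dY = −0.0781.
η = (dQ/dY)·(Y/Q) = -0.0781 × (7319/1253.386) = -0.456.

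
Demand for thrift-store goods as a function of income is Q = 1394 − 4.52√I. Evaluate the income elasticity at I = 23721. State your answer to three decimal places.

-0.499

At I = 23721: Q = 697.847.
dQ/dI = -4.52/(2√I) = -0.0146738 at this income.
η = (dQ/dI)·(I/Q) = -0.0146738 × (23721/697.847) = -0.499.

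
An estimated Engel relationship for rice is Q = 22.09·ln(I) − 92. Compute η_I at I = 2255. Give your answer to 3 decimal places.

At I = 2255: Q = 78.555.
dQ/dI = 22.09/I = 0.00979601 at this income.
η = (dQ/dI)·(I/Q) = 0.00979601 × (2255/78.555) = 0.281.

0.281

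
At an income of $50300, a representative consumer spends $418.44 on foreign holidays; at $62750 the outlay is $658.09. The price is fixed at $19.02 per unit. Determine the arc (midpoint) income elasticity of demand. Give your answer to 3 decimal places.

2.021

With a constant price, Q₁ = 418.44/19.02 = 22.000 and Q₂ = 658.09/19.02 = 34.600 (equivalently, work directly with expenditure since P cancels).
Midpoint %ΔQ = (658.09 − 418.44)/538.27 = 0.44523; midpoint %ΔI = (62750 − 50300)/56525 = 0.22026.
η = 0.44523 / 0.22026 = 2.021.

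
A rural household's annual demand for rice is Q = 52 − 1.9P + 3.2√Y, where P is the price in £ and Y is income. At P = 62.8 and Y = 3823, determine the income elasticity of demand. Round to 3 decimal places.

At P = 62.8, Y = 3823: Q = 130.537.
Holding P constant, ∂Q/∂Y = 3.2/(2√Y) = 0.0258772.
η_Y = (∂Q/∂Y)·(Y/Q) = 0.0258772 × (3823/130.537) = 0.758.

0.758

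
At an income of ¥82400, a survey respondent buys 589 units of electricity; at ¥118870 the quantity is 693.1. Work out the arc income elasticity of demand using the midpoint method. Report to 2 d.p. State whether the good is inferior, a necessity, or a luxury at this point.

0.45 (necessity)

ΔQ = 693.1 − 589 = 104.1; midpoint Q̄ = (589 + 693.1)/2 = 641.05.
ΔI = 118870 − 82400 = 36470; midpoint Ī = (82400 + 118870)/2 = 100635.
η = (ΔQ/Q̄) ÷ (ΔI/Ī) = (104.1/641.05) ÷ (36470/100635) = 0.45.
0 < η < 1 ⇒ necessity.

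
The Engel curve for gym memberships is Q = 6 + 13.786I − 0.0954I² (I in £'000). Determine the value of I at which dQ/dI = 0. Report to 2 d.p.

72.25

dQ/dI = 13.786 − 0.1908I.
The good is inferior where dQ/dI < 0. Setting dQ/dI = 0 gives I = 13.786 / 0.1908 = 72.25.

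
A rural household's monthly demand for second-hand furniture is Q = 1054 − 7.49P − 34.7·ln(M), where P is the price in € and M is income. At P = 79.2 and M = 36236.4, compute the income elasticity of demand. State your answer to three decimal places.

-0.360

At P = 79.2, M = 36236.4: Q = 96.518.
Holding P constant, ∂Q/∂M = -34.7/M = -0.000957601.
η_M = (∂Q/∂M)·(M/Q) = -0.000957601 × (36236.4/96.518) = -0.360.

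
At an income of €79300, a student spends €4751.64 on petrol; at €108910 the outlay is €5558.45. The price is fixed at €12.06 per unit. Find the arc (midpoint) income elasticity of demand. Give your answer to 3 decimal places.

0.497

With a constant price, Q₁ = 4751.64/12.06 = 394.000 and Q₂ = 5558.45/12.06 = 460.900 (equivalently, work directly with expenditure since P cancels).
Midpoint %ΔQ = (5558.45 − 4751.64)/5155.05 = 0.15651; midpoint %ΔI = (108910 − 79300)/94105 = 0.31465.
η = 0.15651 / 0.31465 = 0.497.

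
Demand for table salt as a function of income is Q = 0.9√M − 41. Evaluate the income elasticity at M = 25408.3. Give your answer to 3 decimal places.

At M = 25408.3: Q = 102.460.
dQ/dM = 0.9/(2√M) = 0.00282309 at this income.
η = (dQ/dM)·(M/Q) = 0.00282309 × (25408.3/102.460) = 0.700.

0.700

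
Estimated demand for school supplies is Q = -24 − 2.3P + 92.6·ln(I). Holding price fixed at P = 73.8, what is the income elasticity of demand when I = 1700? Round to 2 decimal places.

At P = 73.8, I = 1700: Q = 495.054.
Holding P constant, ∂Q/∂I = 92.6/I = 0.0544706.
η_I = (∂Q/∂I)·(I/Q) = 0.0544706 × (1700/495.054) = 0.19.

0.19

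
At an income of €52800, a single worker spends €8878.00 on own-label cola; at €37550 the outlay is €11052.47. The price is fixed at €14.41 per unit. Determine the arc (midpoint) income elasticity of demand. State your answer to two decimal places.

-0.65

With a constant price, Q₁ = 8878.00/14.41 = 616.100 and Q₂ = 11052.47/14.41 = 767.000 (equivalently, work directly with expenditure since P cancels).
Midpoint %ΔQ = (11052.47 − 8878.00)/9965.24 = 0.21821; midpoint %ΔI = (37550 − 52800)/45175 = -0.33758.
η = 0.21821 / -0.33758 = -0.65.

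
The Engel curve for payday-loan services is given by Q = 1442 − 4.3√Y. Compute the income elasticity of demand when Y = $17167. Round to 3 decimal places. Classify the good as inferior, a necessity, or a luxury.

-0.321 (inferior good)

At Y = 17167: Q = 878.602.
dQ/dY = -4.3/(2√Y) = -0.0164093 at this income.
η = (dQ/dY)·(Y/Q) = -0.0164093 × (17167/878.602) = -0.321.
Since η < 0, the good is an inferior good.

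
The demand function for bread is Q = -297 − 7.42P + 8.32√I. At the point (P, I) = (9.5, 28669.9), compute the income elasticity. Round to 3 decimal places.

0.676

At P = 9.5, I = 28669.9: Q = 1041.268.
Holding P constant, ∂Q/∂I = 8.32/(2√I) = 0.0245686.
η_I = (∂Q/∂I)·(I/Q) = 0.0245686 × (28669.9/1041.268) = 0.676.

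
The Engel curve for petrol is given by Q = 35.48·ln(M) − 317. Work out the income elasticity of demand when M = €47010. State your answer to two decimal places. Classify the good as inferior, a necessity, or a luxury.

At M = 47010: Q = 64.698.
dQ/dM = 35.48/M = 0.000754733 at this income.
η = (dQ/dM)·(M/Q) = 0.000754733 × (47010/64.698) = 0.55.
Since 0 < η < 1, the good is a necessity.

0.55 (necessity)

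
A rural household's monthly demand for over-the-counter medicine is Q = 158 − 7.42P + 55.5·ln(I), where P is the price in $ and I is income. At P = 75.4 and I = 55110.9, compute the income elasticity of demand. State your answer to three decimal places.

At P = 75.4, I = 55110.9: Q = 204.431.
Holding P constant, ∂Q/∂I = 55.5/I = 0.00100706.
η_I = (∂Q/∂I)·(I/Q) = 0.00100706 × (55110.9/204.431) = 0.271.

0.271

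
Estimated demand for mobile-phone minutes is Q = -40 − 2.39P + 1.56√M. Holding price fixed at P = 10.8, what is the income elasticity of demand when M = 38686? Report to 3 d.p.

0.637

At P = 10.8, M = 38686: Q = 241.021.
Holding P constant, ∂Q/∂M = 1.56/(2√M) = 0.00396568.
η_M = (∂Q/∂M)·(M/Q) = 0.00396568 × (38686/241.021) = 0.637.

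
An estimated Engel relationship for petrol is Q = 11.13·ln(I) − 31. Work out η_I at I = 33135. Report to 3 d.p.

0.131

At I = 33135: Q = 84.845.
dQ/dI = 11.13/I = 0.000335899 at this income.
η = (dQ/dI)·(I/Q) = 0.000335899 × (33135/84.845) = 0.131.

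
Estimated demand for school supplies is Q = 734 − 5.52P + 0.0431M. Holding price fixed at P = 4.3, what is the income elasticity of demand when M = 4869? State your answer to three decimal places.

At P = 4.3, M = 4869: Q = 920.118.
Holding P constant, ∂Q/∂M = 0.0431.
η_M = (∂Q/∂M)·(M/Q) = 0.0431 × (4869/920.118) = 0.228.

0.228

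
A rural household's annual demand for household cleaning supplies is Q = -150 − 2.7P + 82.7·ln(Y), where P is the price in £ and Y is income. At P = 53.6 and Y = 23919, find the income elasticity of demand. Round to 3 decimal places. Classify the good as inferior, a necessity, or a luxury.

At P = 53.6, Y = 23919: Q = 539.097.
Holding P constant, ∂Q/∂Y = 82.7/Y = 0.0034575.
η_Y = (∂Q/∂Y)·(Y/Q) = 0.0034575 × (23919/539.097) = 0.153.
Since 0 < η < 1, this is a necessity.

0.153 (necessity)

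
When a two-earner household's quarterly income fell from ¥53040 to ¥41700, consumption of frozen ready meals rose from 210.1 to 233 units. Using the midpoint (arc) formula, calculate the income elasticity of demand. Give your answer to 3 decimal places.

-0.432

ΔQ = 233 − 210.1 = 22.9; midpoint Q̄ = (210.1 + 233)/2 = 221.55.
ΔI = 41700 − 53040 = -11340; midpoint Ī = (53040 + 41700)/2 = 47370.
η = (ΔQ/Q̄) ÷ (ΔI/Ī) = (22.9/221.55) ÷ (-11340/47370) = -0.432.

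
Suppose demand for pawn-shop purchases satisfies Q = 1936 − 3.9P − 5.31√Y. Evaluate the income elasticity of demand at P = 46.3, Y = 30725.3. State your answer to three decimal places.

At P = 46.3, Y = 30725.3: Q = 824.660.
Holding P constant, ∂Q/∂Y = -5.31/(2√Y) = -0.0151466.
η_Y = (∂Q/∂Y)·(Y/Q) = -0.0151466 × (30725.3/824.660) = -0.564.

-0.564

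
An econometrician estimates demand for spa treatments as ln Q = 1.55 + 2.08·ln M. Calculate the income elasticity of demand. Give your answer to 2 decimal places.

2.08

In a log-linear demand, the coefficient on ln M is the income elasticity.
So η = 2.08.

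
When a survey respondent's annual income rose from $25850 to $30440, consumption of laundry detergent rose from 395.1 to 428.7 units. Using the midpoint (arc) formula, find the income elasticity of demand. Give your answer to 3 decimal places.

0.500

ΔQ = 428.7 − 395.1 = 33.6; midpoint Q̄ = (395.1 + 428.7)/2 = 411.9.
ΔI = 30440 − 25850 = 4590; midpoint Ī = (25850 + 30440)/2 = 28145.
η = (ΔQ/Q̄) ÷ (ΔI/Ī) = (33.6/411.9) ÷ (4590/28145) = 0.500.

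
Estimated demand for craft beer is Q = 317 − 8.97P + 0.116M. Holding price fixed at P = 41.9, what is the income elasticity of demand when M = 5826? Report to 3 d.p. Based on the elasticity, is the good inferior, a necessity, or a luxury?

At P = 41.9, M = 5826: Q = 616.973.
Holding P constant, ∂Q/∂M = 0.116.
η_M = (∂Q/∂M)·(M/Q) = 0.116 × (5826/616.973) = 1.095.
Since η > 1, this is a luxury.

1.095 (luxury)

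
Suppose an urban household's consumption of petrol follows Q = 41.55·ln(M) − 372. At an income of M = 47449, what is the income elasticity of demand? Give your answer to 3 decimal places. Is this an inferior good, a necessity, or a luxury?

0.551 (necessity)

At M = 47449: Q = 75.386.
dQ/dM = 41.55/M = 0.000875677 at this income.
η = (dQ/dM)·(M/Q) = 0.000875677 × (47449/75.386) = 0.551.
Since 0 < η < 1, the good is a necessity.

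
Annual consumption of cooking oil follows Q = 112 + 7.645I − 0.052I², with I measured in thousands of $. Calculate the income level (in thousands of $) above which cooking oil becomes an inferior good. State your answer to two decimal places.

dQ/dI = 7.645 − 0.104I.
The good is inferior where dQ/dI < 0. Setting dQ/dI = 0 gives I = 7.645 / 0.104 = 73.51.

73.51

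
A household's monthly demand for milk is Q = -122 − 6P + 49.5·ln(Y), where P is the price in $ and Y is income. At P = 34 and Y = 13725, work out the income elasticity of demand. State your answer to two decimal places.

0.34

At P = 34, Y = 13725: Q = 145.585.
Holding P constant, ∂Q/∂Y = 49.5/Y = 0.00360656.
η_Y = (∂Q/∂Y)·(Y/Q) = 0.00360656 × (13725/145.585) = 0.34.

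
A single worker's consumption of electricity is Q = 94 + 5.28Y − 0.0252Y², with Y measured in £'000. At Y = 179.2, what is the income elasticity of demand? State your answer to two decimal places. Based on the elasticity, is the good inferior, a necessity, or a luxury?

At Y = 179.2: Q = 230.9375.
dQ/dY = 5.28 − 0.0504Y = -3.75168.
η = (dQ/dY)·(Y/Q) = -3.75168 × (179.2/230.9375) = -2.91.
η < 0 ⇒ inferior good.

-2.91 (inferior good)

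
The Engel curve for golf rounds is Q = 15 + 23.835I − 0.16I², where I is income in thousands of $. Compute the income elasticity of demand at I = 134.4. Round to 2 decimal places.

-7.85

At I = 134.4: Q = 328.2864.
dQ/dI = 23.835 − 0.32I = -19.17300.
η = (dQ/dI)·(I/Q) = -19.17300 × (134.4/328.2864) = -7.85.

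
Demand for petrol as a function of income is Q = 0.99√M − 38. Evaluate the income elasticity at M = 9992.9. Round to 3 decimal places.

0.812

At M = 9992.9: Q = 60.965.
dQ/dM = 0.99/(2√M) = 0.00495176 at this income.
η = (dQ/dM)·(M/Q) = 0.00495176 × (9992.9/60.965) = 0.812.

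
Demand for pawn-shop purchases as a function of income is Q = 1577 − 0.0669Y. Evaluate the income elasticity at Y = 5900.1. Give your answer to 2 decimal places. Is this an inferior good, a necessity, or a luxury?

-0.33 (inferior good)

At Y = 5900.1: Q = 1182.283.
dQ/dY = −0.0669.
η = (dQ/dY)·(Y/Q) = -0.0669 × (5900.1/1182.283) = -0.33.
Since η < 0, the good is an inferior good.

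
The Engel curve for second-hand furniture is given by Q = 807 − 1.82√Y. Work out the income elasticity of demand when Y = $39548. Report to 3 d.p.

At Y = 39548: Q = 445.062.
dQ/dY = -1.82/(2√Y) = -0.00457593 at this income.
η = (dQ/dY)·(Y/Q) = -0.00457593 × (39548/445.062) = -0.407.

-0.407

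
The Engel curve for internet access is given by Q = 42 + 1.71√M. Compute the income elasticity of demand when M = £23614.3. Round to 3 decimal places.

At M = 23614.3: Q = 304.775.
dQ/dM = 1.71/(2√M) = 0.00556389 at this income.
η = (dQ/dM)·(M/Q) = 0.00556389 × (23614.3/304.775) = 0.431.

0.431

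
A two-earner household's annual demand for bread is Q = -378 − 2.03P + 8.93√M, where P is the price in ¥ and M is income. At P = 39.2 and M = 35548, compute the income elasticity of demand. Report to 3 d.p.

0.687

At P = 39.2, M = 35548: Q = 1226.102.
Holding P constant, ∂Q/∂M = 8.93/(2√M) = 0.0236818.
η_M = (∂Q/∂M)·(M/Q) = 0.0236818 × (35548/1226.102) = 0.687.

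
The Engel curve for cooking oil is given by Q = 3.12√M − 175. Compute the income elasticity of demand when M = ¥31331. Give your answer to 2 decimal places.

At M = 31331: Q = 377.258.
dQ/dM = 3.12/(2√M) = 0.00881328 at this income.
η = (dQ/dM)·(M/Q) = 0.00881328 × (31331/377.258) = 0.73.

0.73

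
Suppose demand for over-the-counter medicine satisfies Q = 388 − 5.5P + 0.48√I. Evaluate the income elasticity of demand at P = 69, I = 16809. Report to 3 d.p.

At P = 69, I = 16809: Q = 70.732.
Holding P constant, ∂Q/∂I = 0.48/(2√I) = 0.00185114.
η_I = (∂Q/∂I)·(I/Q) = 0.00185114 × (16809/70.732) = 0.440.

0.440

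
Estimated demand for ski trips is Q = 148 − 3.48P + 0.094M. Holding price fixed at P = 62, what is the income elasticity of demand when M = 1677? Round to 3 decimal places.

1.754

At P = 62, M = 1677: Q = 89.878.
Holding P constant, ∂Q/∂M = 0.094.
η_M = (∂Q/∂M)·(M/Q) = 0.094 × (1677/89.878) = 1.754.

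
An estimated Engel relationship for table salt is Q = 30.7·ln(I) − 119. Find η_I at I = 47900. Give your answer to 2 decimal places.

At I = 47900: Q = 211.850.
dQ/dI = 30.7/I = 0.000640919 at this income.
η = (dQ/dI)·(I/Q) = 0.000640919 × (47900/211.850) = 0.14.

0.14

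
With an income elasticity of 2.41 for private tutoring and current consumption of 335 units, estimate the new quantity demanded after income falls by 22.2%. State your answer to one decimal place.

%ΔQ ≈ η × %ΔI = 2.41 × (-22.2%) = -53.502%.
New Q ≈ 335 × (1 − 0.53502) = 155.8.

155.8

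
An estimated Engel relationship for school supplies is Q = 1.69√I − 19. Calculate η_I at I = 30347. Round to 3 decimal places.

At I = 30347: Q = 275.405.
dQ/dI = 1.69/(2√I) = 0.00485064 at this income.
η = (dQ/dI)·(I/Q) = 0.00485064 × (30347/275.405) = 0.534.

0.534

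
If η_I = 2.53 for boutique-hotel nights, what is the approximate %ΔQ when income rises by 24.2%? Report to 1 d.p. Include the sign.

%ΔQ ≈ η × %ΔI = 2.53 × 24.2% = 61.2%.

61.2%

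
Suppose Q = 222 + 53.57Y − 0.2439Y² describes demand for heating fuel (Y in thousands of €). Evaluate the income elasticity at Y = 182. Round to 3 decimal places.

At Y = 182: Q = 1892.7964.
dQ/dY = 53.57 − 0.4878Y = -35.20960.
η = (dQ/dY)·(Y/Q) = -35.20960 × (182/1892.7964) = -3.386.

-3.386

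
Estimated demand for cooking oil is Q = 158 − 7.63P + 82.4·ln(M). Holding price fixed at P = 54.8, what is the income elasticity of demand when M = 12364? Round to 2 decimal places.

At P = 54.8, M = 12364: Q = 516.294.
Holding P constant, ∂Q/∂M = 82.4/M = 0.00666451.
η_M = (∂Q/∂M)·(M/Q) = 0.00666451 × (12364/516.294) = 0.16.

0.16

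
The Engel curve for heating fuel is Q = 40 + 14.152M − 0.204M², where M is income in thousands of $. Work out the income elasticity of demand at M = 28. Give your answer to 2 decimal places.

At M = 28: Q = 276.3200.
dQ/dM = 14.152 − 0.408M = 2.72800.
η = (dQ/dM)·(M/Q) = 2.72800 × (28/276.3200) = 0.28.

0.28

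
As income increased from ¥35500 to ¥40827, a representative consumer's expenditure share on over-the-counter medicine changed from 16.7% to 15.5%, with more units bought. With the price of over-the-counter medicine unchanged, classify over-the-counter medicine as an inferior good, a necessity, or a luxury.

Quantity rises but the budget share falls as income rises, so 0 < η < 1.

necessity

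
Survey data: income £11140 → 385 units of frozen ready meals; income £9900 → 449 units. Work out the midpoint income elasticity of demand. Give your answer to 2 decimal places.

ΔQ = 449 − 385 = 64; midpoint Q̄ = (385 + 449)/2 = 417.
ΔI = 9900 − 11140 = -1240; midpoint Ī = (11140 + 9900)/2 = 10520.
η = (ΔQ/Q̄) ÷ (ΔI/Ī) = (64/417) ÷ (-1240/10520) = -1.30.

-1.30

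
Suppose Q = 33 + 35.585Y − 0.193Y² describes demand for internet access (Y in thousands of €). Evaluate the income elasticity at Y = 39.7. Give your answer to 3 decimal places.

0.705

At Y = 39.7: Q = 1141.5391.
dQ/dY = 35.585 − 0.386Y = 20.26080.
η = (dQ/dY)·(Y/Q) = 20.26080 × (39.7/1141.5391) = 0.705.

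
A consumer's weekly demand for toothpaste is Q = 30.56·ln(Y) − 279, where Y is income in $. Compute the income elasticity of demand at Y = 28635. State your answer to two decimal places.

0.88

At Y = 28635: Q = 34.618.
dQ/dY = 30.56/Y = 0.00106723 at this income.
η = (dQ/dY)·(Y/Q) = 0.00106723 × (28635/34.618) = 0.88.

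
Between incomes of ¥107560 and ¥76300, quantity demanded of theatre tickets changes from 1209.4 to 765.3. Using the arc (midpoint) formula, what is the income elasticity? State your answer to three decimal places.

1.323

ΔQ = 765.3 − 1209.4 = -444.1; midpoint Q̄ = (1209.4 + 765.3)/2 = 987.35.
ΔI = 76300 − 107560 = -31260; midpoint Ī = (107560 + 76300)/2 = 91930.
η = (ΔQ/Q̄) ÷ (ΔI/Ī) = (-444.1/987.35) ÷ (-31260/91930) = 1.323.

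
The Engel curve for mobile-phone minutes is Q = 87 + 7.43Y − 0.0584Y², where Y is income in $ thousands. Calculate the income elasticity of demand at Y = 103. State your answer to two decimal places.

-2.04

At Y = 103: Q = 232.7244.
dQ/dY = 7.43 − 0.1168Y = -4.60040.
η = (dQ/dY)·(Y/Q) = -4.60040 × (103/232.7244) = -2.04.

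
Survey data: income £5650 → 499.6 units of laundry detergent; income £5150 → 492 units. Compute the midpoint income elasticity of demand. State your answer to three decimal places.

ΔQ = 492 − 499.6 = -7.6; midpoint Q̄ = (499.6 + 492)/2 = 495.8.
ΔI = 5150 − 5650 = -500; midpoint Ī = (5650 + 5150)/2 = 5400.
η = (ΔQ/Q̄) ÷ (ΔI/Ī) = (-7.6/495.8) ÷ (-500/5400) = 0.166.

0.166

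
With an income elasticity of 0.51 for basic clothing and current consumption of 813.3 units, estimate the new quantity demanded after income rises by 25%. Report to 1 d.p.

%ΔQ ≈ η × %ΔI = 0.51 × 25% = 12.75%.
New Q ≈ 813.3 × (1 + 0.1275) = 917.0.

917.0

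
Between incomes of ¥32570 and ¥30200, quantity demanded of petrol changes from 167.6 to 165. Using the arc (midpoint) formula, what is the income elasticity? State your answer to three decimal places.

0.207

ΔQ = 165 − 167.6 = -2.6; midpoint Q̄ = (167.6 + 165)/2 = 166.3.
ΔI = 30200 − 32570 = -2370; midpoint Ī = (32570 + 30200)/2 = 31385.
η = (ΔQ/Q̄) ÷ (ΔI/Ī) = (-2.6/166.3) ÷ (-2370/31385) = 0.207.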